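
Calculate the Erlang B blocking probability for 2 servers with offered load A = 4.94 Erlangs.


B(N,A) = (A^N/N!) / sum(A^k/k!, k=0..N) with N=2, A=4.94 = 0.6726

0.6726


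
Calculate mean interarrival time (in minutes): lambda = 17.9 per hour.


Mean interarrival time = 60/lambda = 60/17.9 = 3.35 minutes

3.35 minutes


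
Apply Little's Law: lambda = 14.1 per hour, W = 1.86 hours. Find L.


L = lambda * W = 14.1 * 1.86 = 26.23

26.23


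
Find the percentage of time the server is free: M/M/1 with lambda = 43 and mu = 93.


Idle fraction = (1 - rho) * 100 = (1 - 43/93) * 100 = 53.8%

53.8%


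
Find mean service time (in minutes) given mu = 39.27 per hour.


Mean service time = 60/mu = 60/39.27 = 1.53 minutes

1.53 minutes


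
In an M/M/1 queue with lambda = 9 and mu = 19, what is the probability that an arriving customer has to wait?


P(wait) = rho = lambda/mu = 9/19 = 0.4737

0.4737


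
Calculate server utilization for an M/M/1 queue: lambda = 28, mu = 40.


rho = lambda/mu = 28/40 = 0.7

0.7


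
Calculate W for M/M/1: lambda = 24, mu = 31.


W = 1/(mu - lambda) = 1/(31 - 24) = 0.1429 hours

0.1429 hours


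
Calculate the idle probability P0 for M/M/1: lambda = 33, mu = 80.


P0 = 1 - rho = 1 - 33/80 = 0.5875

0.5875


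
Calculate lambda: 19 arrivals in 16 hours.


lambda = total arrivals / time = 19 / 16 = 1.19 per hour

1.19 per hour


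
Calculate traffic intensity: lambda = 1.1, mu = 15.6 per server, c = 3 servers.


rho = lambda / (c * mu) = 1.1 / (3 * 15.6) = 0.0235

0.0235


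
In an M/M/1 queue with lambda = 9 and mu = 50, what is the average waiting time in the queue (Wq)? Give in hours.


rho = 9/50; Wq = rho/(mu - lambda) = 0.0044 hours

0.0044 hours


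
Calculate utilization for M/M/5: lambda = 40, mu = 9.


rho = lambda/(c*mu) = 40/(5*9) = 0.8889

0.8889


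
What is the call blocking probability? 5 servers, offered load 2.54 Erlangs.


B(N,A) = (A^N/N!) / sum(A^k/k!, k=0..N) with N=5, A=2.54 = 0.0727

0.0727


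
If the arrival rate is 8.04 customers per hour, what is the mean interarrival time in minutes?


Mean interarrival time = 60/lambda = 60/8.04 = 7.46 minutes

7.46 minutes


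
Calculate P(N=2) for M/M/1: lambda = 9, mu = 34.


rho = 9/34; P(n) = (1-rho)*rho^n = (1-9/34)*(9/34)^2 = 0.0515

0.0515


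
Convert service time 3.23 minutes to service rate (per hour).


mu = 60 / avg_service_time = 60 / 3.23 = 18.58 per hour

18.58 per hour


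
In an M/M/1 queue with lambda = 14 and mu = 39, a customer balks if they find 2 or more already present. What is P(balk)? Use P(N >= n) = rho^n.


P(N >= 2) = rho^2 = (14/39)^2 = 0.1289

0.1289


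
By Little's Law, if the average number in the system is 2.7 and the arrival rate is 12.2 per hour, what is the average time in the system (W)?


W = L / lambda = 2.7 / 12.2 = 0.2213 hours

0.2213 hours


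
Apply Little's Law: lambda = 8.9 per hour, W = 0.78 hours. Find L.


L = lambda * W = 8.9 * 0.78 = 6.94

6.94


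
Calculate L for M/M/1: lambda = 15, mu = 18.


rho = 15/18; L = rho/(1-rho) = 5.0

5.0


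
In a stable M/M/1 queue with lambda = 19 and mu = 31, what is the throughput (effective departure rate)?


For a stable queue (lambda < mu), throughput = lambda = 19 per hour

19 per hour


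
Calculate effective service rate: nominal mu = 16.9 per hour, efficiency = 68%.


Effective rate = mu * efficiency = 16.9 * 0.68 = 11.49 per hour

11.49 per hour


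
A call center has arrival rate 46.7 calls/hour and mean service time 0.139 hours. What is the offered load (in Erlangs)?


Offered load a = lambda * E[S] = 46.7 * 0.139 = 6.49 Erlangs

6.49 Erlangs


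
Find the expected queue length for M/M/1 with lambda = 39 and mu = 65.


rho = 39/65; Lq = rho^2/(1-rho) = 0.9

0.9


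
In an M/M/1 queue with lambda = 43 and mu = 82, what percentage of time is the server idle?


Idle fraction = (1 - rho) * 100 = (1 - 43/82) * 100 = 47.6%

47.6%


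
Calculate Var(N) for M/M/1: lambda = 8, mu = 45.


rho = 8/45; Var(N) = rho/(1-rho)^2 = 0.26

0.26


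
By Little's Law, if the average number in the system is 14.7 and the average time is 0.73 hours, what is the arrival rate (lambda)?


lambda = L / W = 14.7 / 0.73 = 20.14 per hour

20.14 per hour


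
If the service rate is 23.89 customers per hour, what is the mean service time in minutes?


Mean service time = 60/mu = 60/23.89 = 2.51 minutes

2.51 minutes


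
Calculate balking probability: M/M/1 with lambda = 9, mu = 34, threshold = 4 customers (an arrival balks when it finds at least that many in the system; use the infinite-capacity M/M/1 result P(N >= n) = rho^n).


P(N >= 4) = rho^4 = (9/34)^4 = 0.0049

0.0049


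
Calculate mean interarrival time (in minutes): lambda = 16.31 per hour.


Mean interarrival time = 60/lambda = 60/16.31 = 3.68 minutes

3.68 minutes


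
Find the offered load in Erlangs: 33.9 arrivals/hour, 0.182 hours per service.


Offered load a = lambda * E[S] = 33.9 * 0.182 = 6.17 Erlangs

6.17 Erlangs


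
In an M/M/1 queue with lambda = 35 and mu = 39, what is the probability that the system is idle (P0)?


P0 = 1 - rho = 1 - 35/39 = 0.1026

0.1026


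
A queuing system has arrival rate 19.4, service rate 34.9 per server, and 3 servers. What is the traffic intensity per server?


rho = lambda / (c * mu) = 19.4 / (3 * 34.9) = 0.1853

0.1853


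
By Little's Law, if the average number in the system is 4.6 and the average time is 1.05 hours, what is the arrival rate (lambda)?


lambda = L / W = 4.6 / 1.05 = 4.38 per hour

4.38 per hour


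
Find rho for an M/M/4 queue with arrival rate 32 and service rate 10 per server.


rho = lambda/(c*mu) = 32/(4*10) = 0.8

0.8


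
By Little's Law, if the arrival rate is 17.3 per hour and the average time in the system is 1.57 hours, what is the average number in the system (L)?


L = lambda * W = 17.3 * 1.57 = 27.16

27.16


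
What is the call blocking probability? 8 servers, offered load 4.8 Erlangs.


B(N,A) = (A^N/N!) / sum(A^k/k!, k=0..N) with N=8, A=4.8 = 0.0609

0.0609


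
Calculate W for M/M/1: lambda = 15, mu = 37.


W = 1/(mu - lambda) = 1/(37 - 15) = 0.0455 hours

0.0455 hours


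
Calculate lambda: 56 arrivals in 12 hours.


lambda = total arrivals / time = 56 / 12 = 4.67 per hour

4.67 per hour


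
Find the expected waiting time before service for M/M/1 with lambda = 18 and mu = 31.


rho = 18/31; Wq = rho/(mu - lambda) = 0.0447 hours

0.0447 hours


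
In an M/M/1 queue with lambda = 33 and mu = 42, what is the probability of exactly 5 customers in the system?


rho = 33/42; P(n) = (1-rho)*rho^n = (1-33/42)*(33/42)^5 = 0.0642

0.0642


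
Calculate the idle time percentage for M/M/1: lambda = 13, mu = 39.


Idle fraction = (1 - rho) * 100 = (1 - 13/39) * 100 = 66.7%

66.7%


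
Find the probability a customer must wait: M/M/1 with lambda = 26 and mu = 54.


P(wait) = rho = lambda/mu = 26/54 = 0.4815

0.4815


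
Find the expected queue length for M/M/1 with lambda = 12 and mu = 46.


rho = 12/46; Lq = rho^2/(1-rho) = 0.09

0.09


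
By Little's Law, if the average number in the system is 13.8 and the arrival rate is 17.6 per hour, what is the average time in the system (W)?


W = L / lambda = 13.8 / 17.6 = 0.7841 hours

0.7841 hours


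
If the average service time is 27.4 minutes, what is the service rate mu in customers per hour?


mu = 60 / avg_service_time = 60 / 27.4 = 2.19 per hour

2.19 per hour


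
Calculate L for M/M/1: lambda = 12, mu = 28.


rho = 12/28; L = rho/(1-rho) = 0.75

0.75


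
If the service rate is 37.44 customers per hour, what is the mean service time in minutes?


Mean service time = 60/mu = 60/37.44 = 1.6 minutes

1.6 minutes


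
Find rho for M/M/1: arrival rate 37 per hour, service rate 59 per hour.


rho = lambda/mu = 37/59 = 0.6271

0.6271


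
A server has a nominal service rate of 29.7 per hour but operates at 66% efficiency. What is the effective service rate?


Effective rate = mu * efficiency = 29.7 * 0.66 = 19.6 per hour

19.6 per hour


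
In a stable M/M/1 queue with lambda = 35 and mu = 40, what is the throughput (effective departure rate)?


For a stable queue (lambda < mu), throughput = lambda = 35 per hour

35 per hour


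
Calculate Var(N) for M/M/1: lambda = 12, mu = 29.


rho = 12/29; Var(N) = rho/(1-rho)^2 = 1.2

1.2


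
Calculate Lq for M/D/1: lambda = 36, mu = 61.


M/D/1: Lq = rho^2 / (2*(1-rho)) where rho = 36/61; Lq = 0.42

0.42


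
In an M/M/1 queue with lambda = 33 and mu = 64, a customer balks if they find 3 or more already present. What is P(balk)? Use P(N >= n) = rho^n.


P(N >= 3) = rho^3 = (33/64)^3 = 0.1371

0.1371


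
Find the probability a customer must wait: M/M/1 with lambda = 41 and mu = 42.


P(wait) = rho = lambda/mu = 41/42 = 0.9762

0.9762


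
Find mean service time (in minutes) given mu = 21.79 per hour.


Mean service time = 60/mu = 60/21.79 = 2.75 minutes

2.75 minutes


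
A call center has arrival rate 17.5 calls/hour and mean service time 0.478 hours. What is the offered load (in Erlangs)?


Offered load a = lambda * E[S] = 17.5 * 0.478 = 8.37 Erlangs

8.37 Erlangs


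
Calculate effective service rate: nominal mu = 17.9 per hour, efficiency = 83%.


Effective rate = mu * efficiency = 17.9 * 0.83 = 14.86 per hour

14.86 per hour


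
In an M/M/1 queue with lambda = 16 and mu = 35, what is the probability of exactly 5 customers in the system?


rho = 16/35; P(n) = (1-rho)*rho^n = (1-16/35)*(16/35)^5 = 0.0108

0.0108


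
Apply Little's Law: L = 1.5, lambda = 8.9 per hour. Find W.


W = L / lambda = 1.5 / 8.9 = 0.1685 hours

0.1685 hours


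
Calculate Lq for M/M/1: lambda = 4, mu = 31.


rho = 4/31; Lq = rho^2/(1-rho) = 0.02

0.02


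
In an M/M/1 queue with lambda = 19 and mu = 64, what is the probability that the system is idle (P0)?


P0 = 1 - rho = 1 - 19/64 = 0.7031

0.7031


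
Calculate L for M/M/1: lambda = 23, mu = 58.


rho = 23/58; L = rho/(1-rho) = 0.66

0.66


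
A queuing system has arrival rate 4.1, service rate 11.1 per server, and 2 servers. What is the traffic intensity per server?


rho = lambda / (c * mu) = 4.1 / (2 * 11.1) = 0.1847

0.1847


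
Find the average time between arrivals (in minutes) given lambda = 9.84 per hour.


Mean interarrival time = 60/lambda = 60/9.84 = 6.1 minutes

6.1 minutes


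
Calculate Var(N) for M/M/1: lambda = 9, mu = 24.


rho = 9/24; Var(N) = rho/(1-rho)^2 = 0.96

0.96


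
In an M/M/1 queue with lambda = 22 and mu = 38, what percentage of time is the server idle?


Idle fraction = (1 - rho) * 100 = (1 - 22/38) * 100 = 42.1%

42.1%


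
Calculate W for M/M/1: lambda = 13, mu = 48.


W = 1/(mu - lambda) = 1/(48 - 13) = 0.0286 hours

0.0286 hours


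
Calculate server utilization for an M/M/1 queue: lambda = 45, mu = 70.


rho = lambda/mu = 45/70 = 0.6429

0.6429


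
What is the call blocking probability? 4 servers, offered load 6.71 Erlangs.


B(N,A) = (A^N/N!) / sum(A^k/k!, k=0..N) with N=4, A=6.71 = 0.5118

0.5118


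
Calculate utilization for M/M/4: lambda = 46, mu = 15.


rho = lambda/(c*mu) = 46/(4*15) = 0.7667

0.7667


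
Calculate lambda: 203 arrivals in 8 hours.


lambda = total arrivals / time = 203 / 8 = 25.38 per hour

25.38 per hour


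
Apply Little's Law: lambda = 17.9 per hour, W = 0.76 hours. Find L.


L = lambda * W = 17.9 * 0.76 = 13.6

13.6


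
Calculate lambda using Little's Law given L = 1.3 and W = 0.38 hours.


lambda = L / W = 1.3 / 0.38 = 3.42 per hour

3.42 per hour


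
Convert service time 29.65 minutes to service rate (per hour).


mu = 60 / avg_service_time = 60 / 29.65 = 2.02 per hour

2.02 per hour


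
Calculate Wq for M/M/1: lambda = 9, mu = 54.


rho = 9/54; Wq = rho/(mu - lambda) = 0.0037 hours

0.0037 hours


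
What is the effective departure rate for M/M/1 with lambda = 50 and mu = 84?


For a stable queue (lambda < mu), throughput = lambda = 50 per hour

50 per hour


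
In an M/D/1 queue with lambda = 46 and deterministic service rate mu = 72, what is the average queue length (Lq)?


M/D/1: Lq = rho^2 / (2*(1-rho)) where rho = 46/72; Lq = 0.57

0.57


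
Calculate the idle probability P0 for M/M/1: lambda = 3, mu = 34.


P0 = 1 - rho = 1 - 3/34 = 0.9118

0.9118


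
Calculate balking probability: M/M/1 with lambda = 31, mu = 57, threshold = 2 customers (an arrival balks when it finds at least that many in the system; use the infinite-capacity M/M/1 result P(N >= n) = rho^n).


P(N >= 2) = rho^2 = (31/57)^2 = 0.2958

0.2958


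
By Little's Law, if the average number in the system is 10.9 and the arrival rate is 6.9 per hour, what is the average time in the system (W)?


W = L / lambda = 10.9 / 6.9 = 1.5797 hours

1.5797 hours


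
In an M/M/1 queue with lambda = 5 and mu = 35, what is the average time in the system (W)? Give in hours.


W = 1/(mu - lambda) = 1/(35 - 5) = 0.0333 hours

0.0333 hours


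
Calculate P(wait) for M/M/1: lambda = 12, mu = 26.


P(wait) = rho = lambda/mu = 12/26 = 0.4615

0.4615


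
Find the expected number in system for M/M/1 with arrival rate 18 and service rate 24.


rho = 18/24; L = rho/(1-rho) = 3.0

3.0


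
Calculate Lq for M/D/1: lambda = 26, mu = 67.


M/D/1: Lq = rho^2 / (2*(1-rho)) where rho = 26/67; Lq = 0.12

0.12


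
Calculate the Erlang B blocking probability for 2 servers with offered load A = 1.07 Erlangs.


B(N,A) = (A^N/N!) / sum(A^k/k!, k=0..N) with N=2, A=1.07 = 0.2166

0.2166


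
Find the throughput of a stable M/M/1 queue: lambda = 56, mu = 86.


For a stable queue (lambda < mu), throughput = lambda = 56 per hour

56 per hour


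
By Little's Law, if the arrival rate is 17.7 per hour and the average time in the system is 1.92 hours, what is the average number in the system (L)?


L = lambda * W = 17.7 * 1.92 = 33.98

33.98


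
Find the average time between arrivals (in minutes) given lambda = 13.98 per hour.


Mean interarrival time = 60/lambda = 60/13.98 = 4.29 minutes

4.29 minutes


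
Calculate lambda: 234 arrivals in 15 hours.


lambda = total arrivals / time = 234 / 15 = 15.6 per hour

15.6 per hour


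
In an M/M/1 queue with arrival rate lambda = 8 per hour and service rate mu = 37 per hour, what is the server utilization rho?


rho = lambda/mu = 8/37 = 0.2162

0.2162


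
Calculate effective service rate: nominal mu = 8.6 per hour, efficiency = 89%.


Effective rate = mu * efficiency = 8.6 * 0.89 = 7.65 per hour

7.65 per hour


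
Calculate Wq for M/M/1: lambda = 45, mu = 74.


rho = 45/74; Wq = rho/(mu - lambda) = 0.021 hours

0.021 hours


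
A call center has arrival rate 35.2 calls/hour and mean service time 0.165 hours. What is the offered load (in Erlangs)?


Offered load a = lambda * E[S] = 35.2 * 0.165 = 5.81 Erlangs

5.81 Erlangs


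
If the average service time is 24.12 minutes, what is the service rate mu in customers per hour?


mu = 60 / avg_service_time = 60 / 24.12 = 2.49 per hour

2.49 per hour


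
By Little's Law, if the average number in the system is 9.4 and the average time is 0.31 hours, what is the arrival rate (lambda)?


lambda = L / W = 9.4 / 0.31 = 30.32 per hour

30.32 per hour


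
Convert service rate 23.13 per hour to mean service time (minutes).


Mean service time = 60/mu = 60/23.13 = 2.59 minutes

2.59 minutes


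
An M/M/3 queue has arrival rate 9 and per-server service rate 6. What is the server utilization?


rho = lambda/(c*mu) = 9/(3*6) = 0.5

0.5


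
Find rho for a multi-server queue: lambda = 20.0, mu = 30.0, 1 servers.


rho = lambda / (c * mu) = 20.0 / (1 * 30.0) = 0.6667

0.6667


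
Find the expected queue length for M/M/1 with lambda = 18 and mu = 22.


rho = 18/22; Lq = rho^2/(1-rho) = 3.68

3.68


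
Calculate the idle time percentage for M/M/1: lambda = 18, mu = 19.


Idle fraction = (1 - rho) * 100 = (1 - 18/19) * 100 = 5.3%

5.3%


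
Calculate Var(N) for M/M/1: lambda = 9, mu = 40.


rho = 9/40; Var(N) = rho/(1-rho)^2 = 0.37

0.37


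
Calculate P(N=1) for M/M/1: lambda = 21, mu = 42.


rho = 21/42; P(n) = (1-rho)*rho^n = (1-21/42)*(21/42)^1 = 0.25

0.25


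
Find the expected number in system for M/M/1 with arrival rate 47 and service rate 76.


rho = 47/76; L = rho/(1-rho) = 1.62

1.62


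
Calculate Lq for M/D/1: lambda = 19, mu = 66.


M/D/1: Lq = rho^2 / (2*(1-rho)) where rho = 19/66; Lq = 0.06

0.06


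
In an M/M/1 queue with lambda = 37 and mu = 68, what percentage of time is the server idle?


Idle fraction = (1 - rho) * 100 = (1 - 37/68) * 100 = 45.6%

45.6%


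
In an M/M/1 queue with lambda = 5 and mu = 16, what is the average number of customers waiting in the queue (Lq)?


rho = 5/16; Lq = rho^2/(1-rho) = 0.14

0.14


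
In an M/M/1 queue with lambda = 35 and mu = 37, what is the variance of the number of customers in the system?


rho = 35/37; Var(N) = rho/(1-rho)^2 = 323.75

323.75


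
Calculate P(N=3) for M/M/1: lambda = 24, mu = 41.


rho = 24/41; P(n) = (1-rho)*rho^n = (1-24/41)*(24/41)^3 = 0.0832

0.0832


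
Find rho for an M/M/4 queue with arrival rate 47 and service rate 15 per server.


rho = lambda/(c*mu) = 47/(4*15) = 0.7833

0.7833


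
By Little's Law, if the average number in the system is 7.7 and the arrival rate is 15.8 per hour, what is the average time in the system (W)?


W = L / lambda = 7.7 / 15.8 = 0.4873 hours

0.4873 hours


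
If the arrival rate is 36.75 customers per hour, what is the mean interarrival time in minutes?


Mean interarrival time = 60/lambda = 60/36.75 = 1.63 minutes

1.63 minutes


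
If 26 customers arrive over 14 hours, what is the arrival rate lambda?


lambda = total arrivals / time = 26 / 14 = 1.86 per hour

1.86 per hour


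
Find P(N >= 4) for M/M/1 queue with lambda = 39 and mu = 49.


P(N >= 4) = rho^4 = (39/49)^4 = 0.4013

0.4013


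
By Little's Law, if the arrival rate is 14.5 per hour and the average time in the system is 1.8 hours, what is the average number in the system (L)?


L = lambda * W = 14.5 * 1.8 = 26.1

26.1


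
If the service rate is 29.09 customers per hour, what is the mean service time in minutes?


Mean service time = 60/mu = 60/29.09 = 2.06 minutes

2.06 minutes


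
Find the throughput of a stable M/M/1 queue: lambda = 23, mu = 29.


For a stable queue (lambda < mu), throughput = lambda = 23 per hour

23 per hour


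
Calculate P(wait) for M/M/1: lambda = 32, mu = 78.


P(wait) = rho = lambda/mu = 32/78 = 0.4103

0.4103


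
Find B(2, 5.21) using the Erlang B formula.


B(N,A) = (A^N/N!) / sum(A^k/k!, k=0..N) with N=2, A=5.21 = 0.6861

0.6861


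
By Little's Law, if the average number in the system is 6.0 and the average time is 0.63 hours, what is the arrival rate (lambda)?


lambda = L / W = 6.0 / 0.63 = 9.52 per hour

9.52 per hour


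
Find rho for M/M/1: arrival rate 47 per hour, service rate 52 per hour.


rho = lambda/mu = 47/52 = 0.9038

0.9038


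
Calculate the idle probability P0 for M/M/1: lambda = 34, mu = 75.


P0 = 1 - rho = 1 - 34/75 = 0.5467

0.5467


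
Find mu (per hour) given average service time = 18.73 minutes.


mu = 60 / avg_service_time = 60 / 18.73 = 3.2 per hour

3.2 per hour


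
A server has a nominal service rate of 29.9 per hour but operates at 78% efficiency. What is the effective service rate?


Effective rate = mu * efficiency = 29.9 * 0.78 = 23.32 per hour

23.32 per hour


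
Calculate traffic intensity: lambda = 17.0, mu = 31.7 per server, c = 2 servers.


rho = lambda / (c * mu) = 17.0 / (2 * 31.7) = 0.2681

0.2681


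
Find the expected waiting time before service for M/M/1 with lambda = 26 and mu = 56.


rho = 26/56; Wq = rho/(mu - lambda) = 0.0155 hours

0.0155 hours


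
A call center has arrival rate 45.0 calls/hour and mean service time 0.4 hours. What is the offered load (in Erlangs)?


Offered load a = lambda * E[S] = 45.0 * 0.4 = 18.0 Erlangs

18.0 Erlangs


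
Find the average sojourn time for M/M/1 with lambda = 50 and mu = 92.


W = 1/(mu - lambda) = 1/(92 - 50) = 0.0238 hours

0.0238 hours


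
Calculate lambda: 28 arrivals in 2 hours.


lambda = total arrivals / time = 28 / 2 = 14.0 per hour

14.0 per hour


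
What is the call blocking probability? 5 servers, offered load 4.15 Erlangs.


B(N,A) = (A^N/N!) / sum(A^k/k!, k=0..N) with N=5, A=4.15 = 0.2124

0.2124


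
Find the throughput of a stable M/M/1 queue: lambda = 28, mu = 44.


For a stable queue (lambda < mu), throughput = lambda = 28 per hour

28 per hour


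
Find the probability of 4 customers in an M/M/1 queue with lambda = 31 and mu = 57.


rho = 31/57; P(n) = (1-rho)*rho^n = (1-31/57)*(31/57)^4 = 0.0399

0.0399


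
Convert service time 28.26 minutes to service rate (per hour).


mu = 60 / avg_service_time = 60 / 28.26 = 2.12 per hour

2.12 per hour


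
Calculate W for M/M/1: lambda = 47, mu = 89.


W = 1/(mu - lambda) = 1/(89 - 47) = 0.0238 hours

0.0238 hours


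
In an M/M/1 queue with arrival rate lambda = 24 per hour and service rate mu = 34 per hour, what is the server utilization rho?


rho = lambda/mu = 24/34 = 0.7059

0.7059


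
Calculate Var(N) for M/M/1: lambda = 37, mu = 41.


rho = 37/41; Var(N) = rho/(1-rho)^2 = 94.81

94.81


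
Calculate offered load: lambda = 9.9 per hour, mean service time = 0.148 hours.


Offered load a = lambda * E[S] = 9.9 * 0.148 = 1.47 Erlangs

1.47 Erlangs


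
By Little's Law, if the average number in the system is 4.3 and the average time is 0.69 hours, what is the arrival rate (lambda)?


lambda = L / W = 4.3 / 0.69 = 6.23 per hour

6.23 per hour


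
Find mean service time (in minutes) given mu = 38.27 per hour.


Mean service time = 60/mu = 60/38.27 = 1.57 minutes

1.57 minutes


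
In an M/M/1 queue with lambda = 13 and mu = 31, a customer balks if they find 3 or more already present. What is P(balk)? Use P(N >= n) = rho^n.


P(N >= 3) = rho^3 = (13/31)^3 = 0.0737

0.0737


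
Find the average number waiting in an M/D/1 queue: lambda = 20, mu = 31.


M/D/1: Lq = rho^2 / (2*(1-rho)) where rho = 20/31; Lq = 0.59

0.59


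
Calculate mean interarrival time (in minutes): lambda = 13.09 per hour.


Mean interarrival time = 60/lambda = 60/13.09 = 4.58 minutes

4.58 minutes


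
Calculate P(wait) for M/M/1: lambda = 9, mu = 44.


P(wait) = rho = lambda/mu = 9/44 = 0.2045

0.2045


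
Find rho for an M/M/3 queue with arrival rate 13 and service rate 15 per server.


rho = lambda/(c*mu) = 13/(3*15) = 0.2889

0.2889


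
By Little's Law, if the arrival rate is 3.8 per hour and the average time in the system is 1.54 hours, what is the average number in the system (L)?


L = lambda * W = 3.8 * 1.54 = 5.85

5.85


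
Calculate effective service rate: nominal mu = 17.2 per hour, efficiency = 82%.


Effective rate = mu * efficiency = 17.2 * 0.82 = 14.1 per hour

14.1 per hour


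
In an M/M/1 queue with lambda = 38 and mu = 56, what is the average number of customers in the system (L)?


rho = 38/56; L = rho/(1-rho) = 2.11

2.11


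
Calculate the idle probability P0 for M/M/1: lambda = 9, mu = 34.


P0 = 1 - rho = 1 - 9/34 = 0.7353

0.7353


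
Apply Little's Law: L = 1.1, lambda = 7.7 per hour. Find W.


W = L / lambda = 1.1 / 7.7 = 0.1429 hours

0.1429 hours


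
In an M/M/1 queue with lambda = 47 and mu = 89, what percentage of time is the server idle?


Idle fraction = (1 - rho) * 100 = (1 - 47/89) * 100 = 47.2%

47.2%


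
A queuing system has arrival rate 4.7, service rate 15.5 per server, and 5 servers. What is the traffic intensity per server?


rho = lambda / (c * mu) = 4.7 / (5 * 15.5) = 0.0606

0.0606


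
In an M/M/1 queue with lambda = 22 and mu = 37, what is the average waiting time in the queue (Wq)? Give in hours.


rho = 22/37; Wq = rho/(mu - lambda) = 0.0396 hours

0.0396 hours


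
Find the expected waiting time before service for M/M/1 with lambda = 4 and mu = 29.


rho = 4/29; Wq = rho/(mu - lambda) = 0.0055 hours

0.0055 hours


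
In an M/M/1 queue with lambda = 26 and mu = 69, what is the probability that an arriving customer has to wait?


P(wait) = rho = lambda/mu = 26/69 = 0.3768

0.3768


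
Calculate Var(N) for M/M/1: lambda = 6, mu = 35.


rho = 6/35; Var(N) = rho/(1-rho)^2 = 0.25

0.25


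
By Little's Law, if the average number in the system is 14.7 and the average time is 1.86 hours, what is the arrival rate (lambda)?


lambda = L / W = 14.7 / 1.86 = 7.9 per hour

7.9 per hour


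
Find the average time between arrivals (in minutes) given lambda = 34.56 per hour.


Mean interarrival time = 60/lambda = 60/34.56 = 1.74 minutes

1.74 minutes


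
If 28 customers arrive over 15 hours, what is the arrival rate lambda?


lambda = total arrivals / time = 28 / 15 = 1.87 per hour

1.87 per hour


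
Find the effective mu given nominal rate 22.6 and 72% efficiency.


Effective rate = mu * efficiency = 22.6 * 0.72 = 16.27 per hour

16.27 per hour


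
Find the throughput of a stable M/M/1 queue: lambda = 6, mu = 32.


For a stable queue (lambda < mu), throughput = lambda = 6 per hour

6 per hour


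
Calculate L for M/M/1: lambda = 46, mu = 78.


rho = 46/78; L = rho/(1-rho) = 1.44

1.44


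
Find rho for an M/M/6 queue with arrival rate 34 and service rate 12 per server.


rho = lambda/(c*mu) = 34/(6*12) = 0.4722

0.4722


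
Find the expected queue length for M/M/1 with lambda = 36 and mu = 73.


rho = 36/73; Lq = rho^2/(1-rho) = 0.48

0.48


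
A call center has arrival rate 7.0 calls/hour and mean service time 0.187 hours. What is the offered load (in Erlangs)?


Offered load a = lambda * E[S] = 7.0 * 0.187 = 1.31 Erlangs

1.31 Erlangs


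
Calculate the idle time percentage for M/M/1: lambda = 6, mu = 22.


Idle fraction = (1 - rho) * 100 = (1 - 6/22) * 100 = 72.7%

72.7%


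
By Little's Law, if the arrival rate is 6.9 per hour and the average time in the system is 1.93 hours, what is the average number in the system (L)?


L = lambda * W = 6.9 * 1.93 = 13.32

13.32


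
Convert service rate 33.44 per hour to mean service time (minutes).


Mean service time = 60/mu = 60/33.44 = 1.79 minutes

1.79 minutes


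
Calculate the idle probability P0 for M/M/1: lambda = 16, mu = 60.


P0 = 1 - rho = 1 - 16/60 = 0.7333

0.7333


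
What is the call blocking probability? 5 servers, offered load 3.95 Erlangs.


B(N,A) = (A^N/N!) / sum(A^k/k!, k=0..N) with N=5, A=3.95 = 0.1946

0.1946


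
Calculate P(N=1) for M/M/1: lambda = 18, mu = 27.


rho = 18/27; P(n) = (1-rho)*rho^n = (1-18/27)*(18/27)^1 = 0.2222

0.2222


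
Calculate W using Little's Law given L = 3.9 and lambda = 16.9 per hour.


W = L / lambda = 3.9 / 16.9 = 0.2308 hours

0.2308 hours


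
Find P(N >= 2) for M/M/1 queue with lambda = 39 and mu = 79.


P(N >= 2) = rho^2 = (39/79)^2 = 0.2437

0.2437


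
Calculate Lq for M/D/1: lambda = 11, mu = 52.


M/D/1: Lq = rho^2 / (2*(1-rho)) where rho = 11/52; Lq = 0.03

0.03


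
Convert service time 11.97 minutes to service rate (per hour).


mu = 60 / avg_service_time = 60 / 11.97 = 5.01 per hour

5.01 per hour


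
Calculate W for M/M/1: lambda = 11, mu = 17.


W = 1/(mu - lambda) = 1/(17 - 11) = 0.1667 hours

0.1667 hours


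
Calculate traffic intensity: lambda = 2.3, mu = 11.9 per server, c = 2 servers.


rho = lambda / (c * mu) = 2.3 / (2 * 11.9) = 0.0966

0.0966


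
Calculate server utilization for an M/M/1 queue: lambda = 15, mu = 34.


rho = lambda/mu = 15/34 = 0.4412

0.4412


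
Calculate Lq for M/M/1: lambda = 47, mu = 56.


rho = 47/56; Lq = rho^2/(1-rho) = 4.38

4.38


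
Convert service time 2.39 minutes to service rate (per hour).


mu = 60 / avg_service_time = 60 / 2.39 = 25.1 per hour

25.1 per hour


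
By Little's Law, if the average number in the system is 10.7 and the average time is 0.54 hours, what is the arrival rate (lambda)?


lambda = L / W = 10.7 / 0.54 = 19.81 per hour

19.81 per hour


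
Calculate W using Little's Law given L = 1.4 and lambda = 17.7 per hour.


W = L / lambda = 1.4 / 17.7 = 0.0791 hours

0.0791 hours


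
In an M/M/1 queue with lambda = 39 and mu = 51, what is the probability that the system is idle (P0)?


P0 = 1 - rho = 1 - 39/51 = 0.2353

0.2353


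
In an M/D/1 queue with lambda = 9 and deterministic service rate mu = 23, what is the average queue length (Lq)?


M/D/1: Lq = rho^2 / (2*(1-rho)) where rho = 9/23; Lq = 0.13

0.13


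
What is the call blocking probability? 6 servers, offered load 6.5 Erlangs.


B(N,A) = (A^N/N!) / sum(A^k/k!, k=0..N) with N=6, A=6.5 = 0.2991

0.2991


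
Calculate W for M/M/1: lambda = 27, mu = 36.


W = 1/(mu - lambda) = 1/(36 - 27) = 0.1111 hours

0.1111 hours


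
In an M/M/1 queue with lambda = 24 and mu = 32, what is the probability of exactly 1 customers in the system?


rho = 24/32; P(n) = (1-rho)*rho^n = (1-24/32)*(24/32)^1 = 0.1875

0.1875


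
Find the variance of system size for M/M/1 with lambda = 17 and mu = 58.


rho = 17/58; Var(N) = rho/(1-rho)^2 = 0.59

0.59


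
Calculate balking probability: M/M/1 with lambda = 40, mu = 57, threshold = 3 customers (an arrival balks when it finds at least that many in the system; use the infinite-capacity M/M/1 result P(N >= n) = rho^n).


P(N >= 3) = rho^3 = (40/57)^3 = 0.3456

0.3456


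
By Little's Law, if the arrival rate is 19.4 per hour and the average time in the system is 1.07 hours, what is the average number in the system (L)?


L = lambda * W = 19.4 * 1.07 = 20.76

20.76


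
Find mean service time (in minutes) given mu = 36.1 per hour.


Mean service time = 60/mu = 60/36.1 = 1.66 minutes

1.66 minutes


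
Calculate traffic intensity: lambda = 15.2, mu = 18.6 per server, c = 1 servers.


rho = lambda / (c * mu) = 15.2 / (1 * 18.6) = 0.8172

0.8172


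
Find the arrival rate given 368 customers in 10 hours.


lambda = total arrivals / time = 368 / 10 = 36.8 per hour

36.8 per hour


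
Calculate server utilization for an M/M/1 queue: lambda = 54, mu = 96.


rho = lambda/mu = 54/96 = 0.5625

0.5625


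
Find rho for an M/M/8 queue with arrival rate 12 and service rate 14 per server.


rho = lambda/(c*mu) = 12/(8*14) = 0.1071

0.1071


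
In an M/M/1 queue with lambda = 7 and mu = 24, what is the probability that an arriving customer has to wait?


P(wait) = rho = lambda/mu = 7/24 = 0.2917

0.2917


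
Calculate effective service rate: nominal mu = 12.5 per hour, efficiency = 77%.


Effective rate = mu * efficiency = 12.5 * 0.77 = 9.63 per hour

9.63 per hour


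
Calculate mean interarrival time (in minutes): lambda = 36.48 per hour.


Mean interarrival time = 60/lambda = 60/36.48 = 1.64 minutes

1.64 minutes


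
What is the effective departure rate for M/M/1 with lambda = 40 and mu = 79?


For a stable queue (lambda < mu), throughput = lambda = 40 per hour

40 per hour


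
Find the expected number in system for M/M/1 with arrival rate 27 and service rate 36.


rho = 27/36; L = rho/(1-rho) = 3.0

3.0


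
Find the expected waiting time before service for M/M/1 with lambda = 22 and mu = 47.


rho = 22/47; Wq = rho/(mu - lambda) = 0.0187 hours

0.0187 hours


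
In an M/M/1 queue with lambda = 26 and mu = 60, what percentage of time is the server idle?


Idle fraction = (1 - rho) * 100 = (1 - 26/60) * 100 = 56.7%

56.7%


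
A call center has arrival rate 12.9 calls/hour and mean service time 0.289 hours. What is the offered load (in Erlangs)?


Offered load a = lambda * E[S] = 12.9 * 0.289 = 3.73 Erlangs

3.73 Erlangs


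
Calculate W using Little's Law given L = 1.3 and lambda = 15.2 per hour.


W = L / lambda = 1.3 / 15.2 = 0.0855 hours

0.0855 hours


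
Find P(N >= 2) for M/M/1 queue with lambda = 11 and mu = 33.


P(N >= 2) = rho^2 = (11/33)^2 = 0.1111

0.1111


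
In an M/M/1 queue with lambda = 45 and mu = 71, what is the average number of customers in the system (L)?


rho = 45/71; L = rho/(1-rho) = 1.73

1.73


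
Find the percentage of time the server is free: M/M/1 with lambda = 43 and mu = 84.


Idle fraction = (1 - rho) * 100 = (1 - 43/84) * 100 = 48.8%

48.8%


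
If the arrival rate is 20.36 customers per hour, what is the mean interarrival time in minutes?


Mean interarrival time = 60/lambda = 60/20.36 = 2.95 minutes

2.95 minutes


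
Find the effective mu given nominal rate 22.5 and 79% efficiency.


Effective rate = mu * efficiency = 22.5 * 0.79 = 17.78 per hour

17.78 per hour


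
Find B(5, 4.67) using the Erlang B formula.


B(N,A) = (A^N/N!) / sum(A^k/k!, k=0..N) with N=5, A=4.67 = 0.2575

0.2575


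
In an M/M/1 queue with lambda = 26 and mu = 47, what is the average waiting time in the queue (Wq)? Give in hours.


rho = 26/47; Wq = rho/(mu - lambda) = 0.0263 hours

0.0263 hours


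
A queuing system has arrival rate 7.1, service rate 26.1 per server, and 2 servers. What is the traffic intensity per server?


rho = lambda / (c * mu) = 7.1 / (2 * 26.1) = 0.136

0.136


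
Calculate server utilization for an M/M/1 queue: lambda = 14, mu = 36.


rho = lambda/mu = 14/36 = 0.3889

0.3889


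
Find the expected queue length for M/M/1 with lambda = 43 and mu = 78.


rho = 43/78; Lq = rho^2/(1-rho) = 0.68

0.68


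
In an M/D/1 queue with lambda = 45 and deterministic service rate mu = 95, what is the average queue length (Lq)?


M/D/1: Lq = rho^2 / (2*(1-rho)) where rho = 45/95; Lq = 0.21

0.21


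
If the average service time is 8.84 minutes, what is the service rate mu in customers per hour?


mu = 60 / avg_service_time = 60 / 8.84 = 6.79 per hour

6.79 per hour


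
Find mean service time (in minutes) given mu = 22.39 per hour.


Mean service time = 60/mu = 60/22.39 = 2.68 minutes

2.68 minutes


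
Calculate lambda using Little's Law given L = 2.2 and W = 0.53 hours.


lambda = L / W = 2.2 / 0.53 = 4.15 per hour

4.15 per hour


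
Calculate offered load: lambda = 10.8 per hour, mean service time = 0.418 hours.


Offered load a = lambda * E[S] = 10.8 * 0.418 = 4.51 Erlangs

4.51 Erlangs


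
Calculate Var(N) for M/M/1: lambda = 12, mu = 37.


rho = 12/37; Var(N) = rho/(1-rho)^2 = 0.71

0.71


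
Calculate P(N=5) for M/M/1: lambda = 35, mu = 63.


rho = 35/63; P(n) = (1-rho)*rho^n = (1-35/63)*(35/63)^5 = 0.0235

0.0235


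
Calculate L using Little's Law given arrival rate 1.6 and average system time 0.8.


L = lambda * W = 1.6 * 0.8 = 1.28

1.28


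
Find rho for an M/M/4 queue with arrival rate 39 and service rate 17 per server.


rho = lambda/(c*mu) = 39/(4*17) = 0.5735

0.5735


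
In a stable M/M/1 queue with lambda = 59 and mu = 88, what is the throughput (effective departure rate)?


For a stable queue (lambda < mu), throughput = lambda = 59 per hour

59 per hour


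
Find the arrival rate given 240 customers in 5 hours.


lambda = total arrivals / time = 240 / 5 = 48.0 per hour

48.0 per hour


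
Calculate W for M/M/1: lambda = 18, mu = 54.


W = 1/(mu - lambda) = 1/(54 - 18) = 0.0278 hours

0.0278 hours


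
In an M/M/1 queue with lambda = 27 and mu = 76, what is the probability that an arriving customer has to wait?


P(wait) = rho = lambda/mu = 27/76 = 0.3553

0.3553


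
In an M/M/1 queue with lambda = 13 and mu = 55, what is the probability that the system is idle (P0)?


P0 = 1 - rho = 1 - 13/55 = 0.7636

0.7636


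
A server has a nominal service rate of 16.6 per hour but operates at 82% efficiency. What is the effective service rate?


Effective rate = mu * efficiency = 16.6 * 0.82 = 13.61 per hour

13.61 per hour


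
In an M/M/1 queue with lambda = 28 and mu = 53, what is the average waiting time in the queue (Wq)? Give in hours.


rho = 28/53; Wq = rho/(mu - lambda) = 0.0211 hours

0.0211 hours


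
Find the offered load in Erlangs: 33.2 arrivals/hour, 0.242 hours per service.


Offered load a = lambda * E[S] = 33.2 * 0.242 = 8.03 Erlangs

8.03 Erlangs


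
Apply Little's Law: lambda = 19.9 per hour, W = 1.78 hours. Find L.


L = lambda * W = 19.9 * 1.78 = 35.42

35.42


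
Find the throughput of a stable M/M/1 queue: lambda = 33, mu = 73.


For a stable queue (lambda < mu), throughput = lambda = 33 per hour

33 per hour


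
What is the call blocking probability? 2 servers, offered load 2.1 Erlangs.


B(N,A) = (A^N/N!) / sum(A^k/k!, k=0..N) with N=2, A=2.1 = 0.4156

0.4156


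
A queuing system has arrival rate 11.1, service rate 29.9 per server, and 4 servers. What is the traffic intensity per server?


rho = lambda / (c * mu) = 11.1 / (4 * 29.9) = 0.0928

0.0928


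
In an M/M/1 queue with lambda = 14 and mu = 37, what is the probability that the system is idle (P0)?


P0 = 1 - rho = 1 - 14/37 = 0.6216

0.6216


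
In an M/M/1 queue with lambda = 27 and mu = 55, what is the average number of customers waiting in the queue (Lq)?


rho = 27/55; Lq = rho^2/(1-rho) = 0.47

0.47


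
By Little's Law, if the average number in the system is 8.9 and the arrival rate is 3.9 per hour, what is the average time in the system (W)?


W = L / lambda = 8.9 / 3.9 = 2.2821 hours

2.2821 hours


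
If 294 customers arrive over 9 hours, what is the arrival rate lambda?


lambda = total arrivals / time = 294 / 9 = 32.67 per hour

32.67 per hour


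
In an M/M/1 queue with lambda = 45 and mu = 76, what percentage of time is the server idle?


Idle fraction = (1 - rho) * 100 = (1 - 45/76) * 100 = 40.8%

40.8%


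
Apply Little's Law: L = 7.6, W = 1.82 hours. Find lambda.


lambda = L / W = 7.6 / 1.82 = 4.18 per hour

4.18 per hour


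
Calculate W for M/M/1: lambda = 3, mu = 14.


W = 1/(mu - lambda) = 1/(14 - 3) = 0.0909 hours

0.0909 hours


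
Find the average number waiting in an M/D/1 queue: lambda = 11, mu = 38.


M/D/1: Lq = rho^2 / (2*(1-rho)) where rho = 11/38; Lq = 0.06

0.06


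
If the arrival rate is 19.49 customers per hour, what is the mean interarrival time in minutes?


Mean interarrival time = 60/lambda = 60/19.49 = 3.08 minutes

3.08 minutes


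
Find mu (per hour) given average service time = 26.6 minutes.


mu = 60 / avg_service_time = 60 / 26.6 = 2.26 per hour

2.26 per hour


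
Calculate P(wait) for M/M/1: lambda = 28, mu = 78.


P(wait) = rho = lambda/mu = 28/78 = 0.359

0.359


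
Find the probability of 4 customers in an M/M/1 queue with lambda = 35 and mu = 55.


rho = 35/55; P(n) = (1-rho)*rho^n = (1-35/55)*(35/55)^4 = 0.0596

0.0596


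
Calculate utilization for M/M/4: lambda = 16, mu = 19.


rho = lambda/(c*mu) = 16/(4*19) = 0.2105

0.2105


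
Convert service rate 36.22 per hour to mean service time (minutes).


Mean service time = 60/mu = 60/36.22 = 1.66 minutes

1.66 minutes
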